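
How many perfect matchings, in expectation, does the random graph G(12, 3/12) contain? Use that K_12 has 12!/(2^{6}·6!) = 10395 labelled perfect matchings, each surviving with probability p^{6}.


K_12 has 12!/(2^{6}·6!) = 10395 labelled perfect matchings.
For each such perfect matching H, let X_H = 1 if all 6 edges of H are present in G. Then P[X_H = 1] = p^{6} = (1/4)^{6} = 1/4096.
Summing the indicators: E[X] = Σ_H E[X_H] = 10395 · p^{6} = 10395 · 1/4096 = 10395/4096.
Numerically: E[X] ≈ 2.538.

E[X] = 10395 · (1/4)^{6} = 10395/4096 ≈ 2.538.


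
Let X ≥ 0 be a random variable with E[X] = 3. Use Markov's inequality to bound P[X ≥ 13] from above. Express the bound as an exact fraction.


μ = E[X] = 3, a = 13.
Markov: P[X ≥ 13] ≤ μ/a = (3)/13 = 3/13.
Numerically: ≈ 0.231.
(Since a = 13 > μ = 3.000, the bound 3/13 is < 1 and informative.)

P[X ≥ 13] ≤ 3/13 ≈ 0.231.


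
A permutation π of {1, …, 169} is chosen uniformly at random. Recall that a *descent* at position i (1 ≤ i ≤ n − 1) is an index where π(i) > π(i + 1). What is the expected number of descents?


Write X = Σ X_I over i = 1, …, 168, with X_I the indicator of one descent.
There are 168 indicators.
For each fixed i, the pair (π(i), π(i+1)) is a uniformly random ordered pair of distinct values from {1, …, 169}; by symmetry P[π(i) > π(i+1)] = 1/2.
By linearity: E[X] = 168 · (1/2) = (169 − 1) · (1/2) = 84 ≈ 84.000.

E[X] = 84 = 84.000.


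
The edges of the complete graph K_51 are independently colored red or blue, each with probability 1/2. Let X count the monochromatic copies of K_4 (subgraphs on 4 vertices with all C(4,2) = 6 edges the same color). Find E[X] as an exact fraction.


Let X = Σ_S X_S over the C(51, 4) = 249900 subsets S of size 4, where X_S = 1 if the K_4 on S is monochromatic.
For a fixed S, the K_4 on S has C(4, 2) = 6 edges. P[all 6 edges red] = (1/2)^6, and likewise for blue, so P[monochromatic] = 2·(1/2)^6 = 2^{1 − 6} = 1/32.
By linearity: E[X] = C(51, 4) · 2^{1 − 6} = 249900 · 1/32 = 62475/8.
Numerically: E[X] ≈ 7809.375000.

E[X] = C(51,4)·2^(1−C(4,2)) = 62475/8 ≈ 7809.375000.


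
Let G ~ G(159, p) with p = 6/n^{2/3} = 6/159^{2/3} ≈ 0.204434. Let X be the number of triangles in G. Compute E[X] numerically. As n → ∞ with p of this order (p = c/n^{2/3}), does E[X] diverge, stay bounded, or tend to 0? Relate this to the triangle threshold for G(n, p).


Number of potential triangles: C(159, 3) = 657359.
Each occurs with probability p³ ≈ (0.204434)³ ≈ 8.54396582e-03.
By linearity: E[X] = C(159, 3)·p³ ≈ 657359 · 8.54396582e-03 ≈ 5616.452830.
Since α = 2/3 < 1, p = c/n^{2/3} ≫ 1/n is above the triangle threshold p ~ 1/n. Asymptotically E[X] ~ (c³/6)·n^{3(1−α)} = (6³/6)·n^{1} → ∞; triangles are abundant w.h.p.

E[X] ≈ 5616.452830; in regime p = Θ(1/n^{2/3}) E[X] diverges (above the triangle threshold p ~ 1/n).


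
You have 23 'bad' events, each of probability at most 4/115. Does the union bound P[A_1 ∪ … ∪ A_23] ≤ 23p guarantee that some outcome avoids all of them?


Union bound: P[∪_{i=1}^{23} A_i] ≤ Σ_i P[A_i] ≤ 23·p = 23·(4/115) = 4/5.
Numerically: 4/5 ≈ 0.8000.
Is 4/5 < 1? YES.
Since P[∪ A_i] ≤ 4/5 < 1, the complement has P[∩ A_i^c] ≥ 1 − 4/5 = 1/5 > 0, so some outcome avoids every A_i.

23·p = 4/5 ≈ 0.8000; existence CERTIFIED by the union bound.


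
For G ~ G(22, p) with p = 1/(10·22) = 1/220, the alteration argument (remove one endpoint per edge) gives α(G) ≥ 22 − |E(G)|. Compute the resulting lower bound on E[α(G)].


E[|E(G)|] = C(22, 2)·p = 231 · (1/220) = 21/20.
E[α(G)] ≥ n − E[|E(G)|] = 22 − 21/20 = 419/20.
Numerically: ≈ 20.95000.
(This is only a lower bound; the true E[α(G)] may be larger.)

E[α(G)] ≥ 419/20 ≈ 20.95000.


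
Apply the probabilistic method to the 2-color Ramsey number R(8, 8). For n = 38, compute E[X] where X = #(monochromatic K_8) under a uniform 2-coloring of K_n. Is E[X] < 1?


E[X] = C(38, 8) · 2^{1 − 28} = 48903492 · 2^{−27} = 48903492/134217728.
As a reduced fraction: E[X] = 12225873/33554432 ≈ 0.3644.
Is E[X] < 1? YES.
Since E[X] < 1, there exists a 2-coloring of K_{38} with no monochromatic K_8; hence R(8, 8) > 38.

E[X] = 12225873/33554432 ≈ 0.3644; E[X] < 1, so R(8, 8) > 38.


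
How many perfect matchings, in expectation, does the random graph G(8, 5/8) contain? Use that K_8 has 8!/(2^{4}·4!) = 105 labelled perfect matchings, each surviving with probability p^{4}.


K_8 has 8!/(2^{4}·4!) = 105 labelled perfect matchings.
For each such perfect matching H, let X_H = 1 if all 4 edges of H are present in G. Then P[X_H = 1] = p^{4} = (5/8)^{4} = 625/4096.
By linearity: E[X] = Σ_H E[X_H] = 105 · p^{4} = 105 · 625/4096 = 65625/4096.
Numerically: E[X] ≈ 16.0217.

E[X] = 105 · (5/8)^{4} = 65625/4096 ≈ 16.0217.


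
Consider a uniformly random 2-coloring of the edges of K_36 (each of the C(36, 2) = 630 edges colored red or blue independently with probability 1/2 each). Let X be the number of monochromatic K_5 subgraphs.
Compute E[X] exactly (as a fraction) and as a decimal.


Let X = Σ_S X_S over the C(36, 5) = 376992 subsets S of size 5, where X_S = 1 if the K_5 on S is monochromatic.
For a fixed S, the K_5 on S has C(5, 2) = 10 edges. P[all 10 edges red] = (1/2)^10, and likewise for blue, so P[monochromatic] = 2·(1/2)^10 = 2^{1 − 10} = 1/512.
Summing: E[X] = C(36, 5) · 2^{1 − 10} = 376992 · 1/512 = 11781/16.
Numerically: E[X] ≈ 736.312500.

E[X] = C(36,5)·2^(1−C(5,2)) = 11781/16 ≈ 736.312500.


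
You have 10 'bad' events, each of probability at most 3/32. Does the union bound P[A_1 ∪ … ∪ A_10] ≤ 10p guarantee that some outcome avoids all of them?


Union bound: P[∪_{i=1}^{10} A_i] ≤ Σ_i P[A_i] ≤ 10·p = 10·(3/32) = 15/16.
Numerically: 15/16 ≈ 0.93750.
Is 15/16 < 1? YES.
Since P[∪ A_i] ≤ 15/16 < 1, the complement has P[∩ A_i^c] ≥ 1 − 15/16 = 1/16 > 0, so some outcome avoids every A_i.

10·p = 15/16 ≈ 0.93750; existence CERTIFIED by the union bound.


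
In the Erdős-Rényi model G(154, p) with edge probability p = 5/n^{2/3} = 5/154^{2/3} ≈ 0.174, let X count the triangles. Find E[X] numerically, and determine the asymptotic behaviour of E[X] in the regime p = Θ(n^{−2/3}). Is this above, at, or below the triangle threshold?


Number of potential triangles: C(154, 3) = 596904.
Each occurs with probability p³ ≈ (0.174)³ ≈ 5.27070e-03.
By linearity: E[X] = C(154, 3)·p³ ≈ 596904 · 5.27070e-03 ≈ 3146.104.
Since α = 2/3 < 1, p = c/n^{2/3} ≫ 1/n is above the triangle threshold p ~ 1/n. Asymptotically E[X] ~ (c³/6)·n^{3(1−α)} = (5³/6)·n^{1} → ∞; triangles are abundant w.h.p.

E[X] ≈ 3146.104; in regime p = Θ(1/n^{2/3}) E[X] diverges (above the triangle threshold p ~ 1/n).


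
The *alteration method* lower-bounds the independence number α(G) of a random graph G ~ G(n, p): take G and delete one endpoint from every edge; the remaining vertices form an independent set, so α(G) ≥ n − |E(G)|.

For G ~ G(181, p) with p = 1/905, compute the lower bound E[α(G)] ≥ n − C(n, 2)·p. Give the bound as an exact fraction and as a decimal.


E[|E(G)|] = C(181, 2)·p = 16290 · (1/905) = 18.
E[α(G)] ≥ n − E[|E(G)|] = 181 − 18 = 163.
Numerically: ≈ 163.00000.
(This is only a lower bound; the true E[α(G)] may be larger.)

E[α(G)] ≥ 163 ≈ 163.00000.


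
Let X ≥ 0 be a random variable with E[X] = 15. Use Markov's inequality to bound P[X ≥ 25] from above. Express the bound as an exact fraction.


μ = E[X] = 15, a = 25.
Markov: P[X ≥ 25] ≤ μ/a = (15)/25 = 3/5.
Numerically: ≈ 0.6000.
(Since a = 25 > μ = 15.0000, the bound 3/5 is < 1 and informative.)

P[X ≥ 25] ≤ 3/5 ≈ 0.6000.


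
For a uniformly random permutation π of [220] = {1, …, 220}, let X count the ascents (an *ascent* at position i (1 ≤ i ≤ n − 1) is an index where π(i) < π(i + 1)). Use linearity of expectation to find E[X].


Write X = Σ X_I over i = 1, …, 219, with X_I the indicator of one ascent.
There are 219 indicators.
For each fixed i, the pair (π(i), π(i+1)) is a uniformly random ordered pair of distinct values from {1, …, 220}; by symmetry P[π(i) < π(i+1)] = 1/2.
By linearity: E[X] = 219 · (1/2) = (220 − 1) · (1/2) = 219/2 ≈ 109.50000.

E[X] = 219/2 = 109.50000.


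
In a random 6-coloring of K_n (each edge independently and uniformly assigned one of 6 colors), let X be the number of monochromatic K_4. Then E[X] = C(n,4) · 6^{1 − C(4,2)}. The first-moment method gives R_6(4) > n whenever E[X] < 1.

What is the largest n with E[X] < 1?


We need C(n, 4) · 6^{1 − 6} < 1, i.e. C(n, 4) < 6^{6 − 1} = 7776.
Check values of n near the boundary:
  n = 20: C(20, 4) = 4845; 4845 < 7776? YES
  n = 21: C(21, 4) = 5985; 5985 < 7776? YES
  n = 22: C(22, 4) = 7315; 7315 < 7776? YES
  n = 23: C(23, 4) = 8855; 8855 < 7776? NO
  n = 24: C(24, 4) = 10626; 10626 < 7776? NO
The largest n with C(n, 4) < 7776 is n = 22 (where E[X] = 7315/7776 ≈ 0.940715). Hence R_6(4) > 22, i.e. R_6(4) ≥ 23.

Largest n = 22; hence R_6(4) > 22.


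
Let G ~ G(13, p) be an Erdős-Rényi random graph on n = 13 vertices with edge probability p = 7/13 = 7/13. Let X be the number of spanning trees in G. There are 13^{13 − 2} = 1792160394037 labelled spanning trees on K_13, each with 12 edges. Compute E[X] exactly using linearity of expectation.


K_13 has 13^{13 − 2} = 1792160394037 labelled spanning trees.
For each such spanning tree H, let X_H = 1 if all 12 edges of H are present in G. Then P[X_H = 1] = p^{12} = (7/13)^{12} = 13841287201/23298085122481.
By linearity: E[X] = Σ_H E[X_H] = 1792160394037 · p^{12} = 1792160394037 · 13841287201/23298085122481 = 13841287201/13.
Numerically: E[X] ≈ 1.0647e+09.

E[X] = 1792160394037 · (7/13)^{12} = 13841287201/13 ≈ 1.0647e+09.


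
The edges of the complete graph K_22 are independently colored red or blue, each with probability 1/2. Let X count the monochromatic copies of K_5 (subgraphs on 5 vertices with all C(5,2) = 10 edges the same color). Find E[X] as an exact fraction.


Let X = Σ_S X_S over the C(22, 5) = 26334 subsets S of size 5, where X_S = 1 if the K_5 on S is monochromatic.
For a fixed S, the K_5 on S has C(5, 2) = 10 edges. P[all 10 edges red] = (1/2)^10, and likewise for blue, so P[monochromatic] = 2·(1/2)^10 = 2^{1 − 10} = 1/512.
By linearity: E[X] = C(22, 5) · 2^{1 − 10} = 26334 · 1/512 = 13167/256.
Numerically: E[X] ≈ 51.433594.

E[X] = C(22,5)·2^(1−C(5,2)) = 13167/256 ≈ 51.433594.


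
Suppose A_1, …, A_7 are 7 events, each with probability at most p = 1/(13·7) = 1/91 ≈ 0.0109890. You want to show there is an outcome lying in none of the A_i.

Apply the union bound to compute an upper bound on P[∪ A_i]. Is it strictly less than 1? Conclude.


Union bound: P[∪_{i=1}^{7} A_i] ≤ Σ_i P[A_i] ≤ 7·p = 7·(1/91) = 1/13.
Numerically: 1/13 ≈ 0.0769231.
Is 1/13 < 1? YES.
Since P[∪ A_i] ≤ 1/13 < 1, the complement has P[∩ A_i^c] ≥ 1 − 1/13 = 12/13 > 0, so some outcome avoids every A_i.

7·p = 1/13 ≈ 0.0769231; existence CERTIFIED by the union bound.


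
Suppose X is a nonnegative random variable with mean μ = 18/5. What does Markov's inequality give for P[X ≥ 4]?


μ = E[X] = 18/5, a = 4.
Markov: P[X ≥ 4] ≤ μ/a = (18/5)/4 = 9/10.
Numerically: ≈ 0.900000.
(Since a = 4 > μ = 3.600000, the bound 9/10 is < 1 and informative.)

P[X ≥ 4] ≤ 9/10 ≈ 0.900000.


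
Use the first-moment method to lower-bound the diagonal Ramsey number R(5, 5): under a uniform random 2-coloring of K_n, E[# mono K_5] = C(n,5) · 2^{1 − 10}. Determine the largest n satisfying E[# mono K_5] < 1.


We need C(n, 5) · 2^{1 − 10} < 1, i.e. C(n, 5) < 2^{10 − 1} = 512.
Check values of n near the boundary:
  n = 6: C(6, 5) = 6; 6 < 512? YES
  n = 7: C(7, 5) = 21; 21 < 512? YES
  n = 8: C(8, 5) = 56; 56 < 512? YES
  n = 9: C(9, 5) = 126; 126 < 512? YES
  n = 10: C(10, 5) = 252; 252 < 512? YES
  n = 11: C(11, 5) = 462; 462 < 512? YES
  n = 12: C(12, 5) = 792; 792 < 512? NO
  n = 13: C(13, 5) = 1287; 1287 < 512? NO
  n = 14: C(14, 5) = 2002; 2002 < 512? NO
The largest n with C(n, 5) < 512 is n = 11 (where E[X] = 231/256 ≈ 0.9023). Hence R(5, 5) > 11, i.e. R(5, 5) ≥ 12.

Largest n = 11; hence R(5, 5) > 11.


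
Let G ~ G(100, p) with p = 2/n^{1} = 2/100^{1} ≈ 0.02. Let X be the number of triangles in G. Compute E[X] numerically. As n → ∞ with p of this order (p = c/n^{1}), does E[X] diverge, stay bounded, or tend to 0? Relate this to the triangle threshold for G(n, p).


Number of potential triangles: C(100, 3) = 161700.
Each occurs with probability p³ ≈ (0.02)³ ≈ 8.000000e-06.
By linearity: E[X] = C(100, 3)·p³ ≈ 161700 · 8.000000e-06 ≈ 1.2936.
Here α = 1, so p = 2/n is exactly at the triangle threshold p ~ 1/n. Asymptotically E[X] → c³/6 = 2³/6 = 4/3 ≈ 1.3333, a bounded constant. In this regime the triangle count is asymptotically Poisson(c³/6).

E[X] ≈ 1.2936; in regime p = Θ(1/n^{1}) E[X] stays bounded (at the triangle threshold p ~ 1/n).


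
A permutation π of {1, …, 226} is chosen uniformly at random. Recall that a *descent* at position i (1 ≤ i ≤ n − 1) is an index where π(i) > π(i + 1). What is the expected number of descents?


Write X = Σ X_I over i = 1, …, 225, with X_I the indicator of one descent.
There are 225 indicators.
For each fixed i, the pair (π(i), π(i+1)) is a uniformly random ordered pair of distinct values from {1, …, 226}; by symmetry P[π(i) > π(i+1)] = 1/2.
By linearity: E[X] = 225 · (1/2) = (226 − 1) · (1/2) = 225/2 ≈ 112.5000.

E[X] = 225/2 = 112.5000.


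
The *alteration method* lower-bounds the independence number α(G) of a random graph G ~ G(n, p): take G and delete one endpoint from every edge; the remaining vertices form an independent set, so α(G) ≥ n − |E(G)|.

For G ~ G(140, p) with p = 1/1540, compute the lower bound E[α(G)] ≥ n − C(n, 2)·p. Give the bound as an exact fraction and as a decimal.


E[|E(G)|] = C(140, 2)·p = 9730 · (1/1540) = 139/22.
E[α(G)] ≥ n − E[|E(G)|] = 140 − 139/22 = 2941/22.
Numerically: ≈ 133.6818.
(This is only a lower bound; the true E[α(G)] may be larger.)

E[α(G)] ≥ 2941/22 ≈ 133.6818.


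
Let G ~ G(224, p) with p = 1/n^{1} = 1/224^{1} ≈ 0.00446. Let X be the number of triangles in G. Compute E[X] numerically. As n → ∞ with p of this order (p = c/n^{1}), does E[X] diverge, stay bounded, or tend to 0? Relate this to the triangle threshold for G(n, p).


Number of potential triangles: C(224, 3) = 1848224.
Each occurs with probability p³ ≈ (0.00446)³ ≈ 8.89725e-08.
By linearity: E[X] = C(224, 3)·p³ ≈ 1848224 · 8.89725e-08 ≈ 0.164.
Here α = 1, so p = 1/n is exactly at the triangle threshold p ~ 1/n. Asymptotically E[X] → c³/6 = 1³/6 = 1/6 ≈ 0.167, a bounded constant. In this regime the triangle count is asymptotically Poisson(c³/6).

E[X] ≈ 0.164; in regime p = Θ(1/n^{1}) E[X] stays bounded (at the triangle threshold p ~ 1/n).


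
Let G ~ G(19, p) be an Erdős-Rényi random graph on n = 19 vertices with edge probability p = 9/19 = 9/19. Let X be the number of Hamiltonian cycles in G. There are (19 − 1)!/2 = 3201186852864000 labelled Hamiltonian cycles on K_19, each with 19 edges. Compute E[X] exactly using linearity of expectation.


K_19 has (19 − 1)!/2 = 3201186852864000 labelled Hamiltonian cycles.
For each such Hamiltonian cycle H, let X_H = 1 if all 19 edges of H are present in G. Then P[X_H = 1] = p^{19} = (9/19)^{19} = 1350851717672992089/1978419655660313589123979.
By linearity of expectation: E[X] = Σ_H E[X_H] = 3201186852864000 · p^{19} = 3201186852864000 · 1350851717672992089/1978419655660313589123979 = 4324328758783534194876278992896000/1978419655660313589123979.
Numerically: E[X] ≈ 2.19e+09.

E[X] = 3201186852864000 · (9/19)^{19} = 4324328758783534194876278992896000/1978419655660313589123979 ≈ 2.19e+09.


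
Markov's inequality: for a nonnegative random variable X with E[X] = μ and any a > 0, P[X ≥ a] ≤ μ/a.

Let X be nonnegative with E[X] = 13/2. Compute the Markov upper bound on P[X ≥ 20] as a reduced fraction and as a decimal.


μ = E[X] = 13/2, a = 20.
Markov: P[X ≥ 20] ≤ μ/a = (13/2)/20 = 13/40.
Numerically: ≈ 0.3250.
(Since a = 20 > μ = 6.5000, the bound 13/40 is < 1 and informative.)

P[X ≥ 20] ≤ 13/40 ≈ 0.3250.


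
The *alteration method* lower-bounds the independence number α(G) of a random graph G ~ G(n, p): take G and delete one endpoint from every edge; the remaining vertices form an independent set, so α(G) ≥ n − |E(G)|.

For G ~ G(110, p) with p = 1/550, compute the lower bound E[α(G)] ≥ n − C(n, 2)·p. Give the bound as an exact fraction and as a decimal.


E[|E(G)|] = C(110, 2)·p = 5995 · (1/550) = 109/10.
E[α(G)] ≥ n − E[|E(G)|] = 110 − 109/10 = 991/10.
Numerically: ≈ 99.10000.
(This is only a lower bound; the true E[α(G)] may be larger.)

E[α(G)] ≥ 991/10 ≈ 99.10000.


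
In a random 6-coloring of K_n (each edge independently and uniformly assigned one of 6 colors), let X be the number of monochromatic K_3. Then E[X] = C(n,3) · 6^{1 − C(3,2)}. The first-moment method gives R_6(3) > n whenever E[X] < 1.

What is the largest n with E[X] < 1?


We need C(n, 3) · 6^{1 − 3} < 1, i.e. C(n, 3) < 6^{3 − 1} = 36.
Check values of n near the boundary:
  n = 6: C(6, 3) = 20; 20 < 36? YES
  n = 7: C(7, 3) = 35; 35 < 36? YES
  n = 8: C(8, 3) = 56; 56 < 36? NO
The largest n with C(n, 3) < 36 is n = 7 (where E[X] = 35/36 ≈ 0.9722). Hence R_6(3) > 7, i.e. R_6(3) ≥ 8.

Largest n = 7; hence R_6(3) > 7.


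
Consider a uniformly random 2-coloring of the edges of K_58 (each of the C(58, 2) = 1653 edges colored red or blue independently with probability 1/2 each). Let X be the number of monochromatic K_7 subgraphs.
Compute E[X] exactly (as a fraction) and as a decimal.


Let X = Σ_S X_S over the C(58, 7) = 300674088 subsets S of size 7, where X_S = 1 if the K_7 on S is monochromatic.
For a fixed S, the K_7 on S has C(7, 2) = 21 edges. P[all 21 edges red] = (1/2)^21, and likewise for blue, so P[monochromatic] = 2·(1/2)^21 = 2^{1 − 21} = 1/1048576.
Summing: E[X] = C(58, 7) · 2^{1 − 21} = 300674088 · 1/1048576 = 37584261/131072.
Numerically: E[X] ≈ 286.74516.

E[X] = C(58,7)·2^(1−C(7,2)) = 37584261/131072 ≈ 286.74516.


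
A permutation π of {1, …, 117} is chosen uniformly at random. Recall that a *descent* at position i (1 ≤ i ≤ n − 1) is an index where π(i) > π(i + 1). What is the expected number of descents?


Write X = Σ X_I over i = 1, …, 116, with X_I the indicator of one descent.
There are 116 indicators.
For each fixed i, the pair (π(i), π(i+1)) is a uniformly random ordered pair of distinct values from {1, …, 117}; by symmetry P[π(i) > π(i+1)] = 1/2.
By linearity: E[X] = 116 · (1/2) = (117 − 1) · (1/2) = 58 ≈ 58.000.

E[X] = 58 = 58.000.


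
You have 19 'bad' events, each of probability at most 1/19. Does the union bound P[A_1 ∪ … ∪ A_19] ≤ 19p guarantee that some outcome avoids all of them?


Union bound: P[∪_{i=1}^{19} A_i] ≤ Σ_i P[A_i] ≤ 19·p = 19·(1/19) = 1.
Numerically: 1 ≈ 1.000000.
Is 1 < 1? NO.
Since the bound 1 is ≥ 1, the union bound is uninformative here; it does NOT by itself certify existence.

19·p = 1 ≈ 1.000000; existence NOT certified by the union bound.


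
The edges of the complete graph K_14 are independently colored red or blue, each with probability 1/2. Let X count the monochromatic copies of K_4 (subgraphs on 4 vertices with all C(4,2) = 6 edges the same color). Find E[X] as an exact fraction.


Let X = Σ_S X_S over the C(14, 4) = 1001 subsets S of size 4, where X_S = 1 if the K_4 on S is monochromatic.
For a fixed S, the K_4 on S has C(4, 2) = 6 edges. P[all 6 edges red] = (1/2)^6, and likewise for blue, so P[monochromatic] = 2·(1/2)^6 = 2^{1 − 6} = 1/32.
By linearity: E[X] = C(14, 4) · 2^{1 − 6} = 1001 · 1/32 = 1001/32.
Numerically: E[X] ≈ 31.28125.

E[X] = C(14,4)·2^(1−C(4,2)) = 1001/32 ≈ 31.28125.


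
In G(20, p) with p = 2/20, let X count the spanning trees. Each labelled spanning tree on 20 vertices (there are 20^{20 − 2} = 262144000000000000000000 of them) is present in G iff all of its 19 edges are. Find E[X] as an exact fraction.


K_20 has 20^{20 − 2} = 262144000000000000000000 labelled spanning trees.
For each such spanning tree H, let X_H = 1 if all 19 edges of H are present in G. Then P[X_H = 1] = p^{19} = (1/10)^{19} = 1/10000000000000000000.
By linearity: E[X] = Σ_H E[X_H] = 262144000000000000000000 · p^{19} = 262144000000000000000000 · 1/10000000000000000000 = 131072/5.
Numerically: E[X] ≈ 2.621e+04.

E[X] = 262144000000000000000000 · (1/10)^{19} = 131072/5 ≈ 2.621e+04.


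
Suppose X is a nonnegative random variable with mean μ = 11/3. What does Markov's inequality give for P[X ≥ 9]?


μ = E[X] = 11/3, a = 9.
Markov: P[X ≥ 9] ≤ μ/a = (11/3)/9 = 11/27.
Numerically: ≈ 0.407.
(Since a = 9 > μ = 3.667, the bound 11/27 is < 1 and informative.)

P[X ≥ 9] ≤ 11/27 ≈ 0.407.


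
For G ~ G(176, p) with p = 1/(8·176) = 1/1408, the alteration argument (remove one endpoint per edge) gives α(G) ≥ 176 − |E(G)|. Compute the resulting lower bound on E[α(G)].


E[|E(G)|] = C(176, 2)·p = 15400 · (1/1408) = 175/16.
E[α(G)] ≥ n − E[|E(G)|] = 176 − 175/16 = 2641/16.
Numerically: ≈ 165.0625.
(This is only a lower bound; the true E[α(G)] may be larger.)

E[α(G)] ≥ 2641/16 ≈ 165.0625.


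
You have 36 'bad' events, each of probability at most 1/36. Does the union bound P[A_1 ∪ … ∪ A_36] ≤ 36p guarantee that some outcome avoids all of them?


Union bound: P[∪_{i=1}^{36} A_i] ≤ Σ_i P[A_i] ≤ 36·p = 36·(1/36) = 1.
Numerically: 1 ≈ 1.0000000.
Is 1 < 1? NO.
Since the bound 1 is ≥ 1, the union bound is uninformative here; it does NOT by itself certify existence.

36·p = 1 ≈ 1.0000000; existence NOT certified by the union bound.


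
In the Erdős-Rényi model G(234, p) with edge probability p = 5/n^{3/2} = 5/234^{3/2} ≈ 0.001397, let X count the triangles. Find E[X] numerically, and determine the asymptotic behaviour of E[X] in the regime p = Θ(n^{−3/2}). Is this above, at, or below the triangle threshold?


Number of potential triangles: C(234, 3) = 2108184.
Each occurs with probability p³ ≈ (0.001397)³ ≈ 2.725453e-09.
By linearity: E[X] = C(234, 3)·p³ ≈ 2108184 · 2.725453e-09 ≈ 0.0057.
Since α = 3/2 > 1, p = c/n^{3/2} = o(1/n) is below the triangle threshold p ~ 1/n. Asymptotically E[X] ~ (c³/6)·n^{3(1−α)} = (5³/6)·n^{-1.5} → 0, so by Markov's inequality G has no triangles w.h.p.

E[X] ≈ 0.0057; in regime p = Θ(1/n^{3/2}) E[X] tends to 0 (below the triangle threshold p ~ 1/n).


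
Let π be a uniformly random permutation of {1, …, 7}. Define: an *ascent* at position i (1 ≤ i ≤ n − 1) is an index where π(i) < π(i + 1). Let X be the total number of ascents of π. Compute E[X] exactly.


Write X = Σ X_I over i = 1, …, 6, with X_I the indicator of one ascent.
There are 6 indicators.
For each fixed i, the pair (π(i), π(i+1)) is a uniformly random ordered pair of distinct values from {1, …, 7}; by symmetry P[π(i) < π(i+1)] = 1/2.
By linearity: E[X] = 6 · (1/2) = (7 − 1) · (1/2) = 3 ≈ 3.0000.

E[X] = 3 = 3.0000.


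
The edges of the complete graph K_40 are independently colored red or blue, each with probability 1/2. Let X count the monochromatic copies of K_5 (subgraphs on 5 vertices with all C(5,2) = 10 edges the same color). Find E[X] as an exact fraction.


Let X = Σ_S X_S over the C(40, 5) = 658008 subsets S of size 5, where X_S = 1 if the K_5 on S is monochromatic.
For a fixed S, the K_5 on S has C(5, 2) = 10 edges. P[all 10 edges red] = (1/2)^10, and likewise for blue, so P[monochromatic] = 2·(1/2)^10 = 2^{1 − 10} = 1/512.
Summing: E[X] = C(40, 5) · 2^{1 − 10} = 658008 · 1/512 = 82251/64.
Numerically: E[X] ≈ 1285.171875.

E[X] = C(40,5)·2^(1−C(5,2)) = 82251/64 ≈ 1285.171875.


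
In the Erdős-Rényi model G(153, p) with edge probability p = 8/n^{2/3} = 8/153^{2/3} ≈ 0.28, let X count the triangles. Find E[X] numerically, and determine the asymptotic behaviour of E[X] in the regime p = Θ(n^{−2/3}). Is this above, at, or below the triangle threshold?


Number of potential triangles: C(153, 3) = 585276.
Each occurs with probability p³ ≈ (0.28)³ ≈ 2.18719e-02.
By linearity: E[X] = C(153, 3)·p³ ≈ 585276 · 2.18719e-02 ≈ 12801.115.
Since α = 2/3 < 1, p = c/n^{2/3} ≫ 1/n is above the triangle threshold p ~ 1/n. Asymptotically E[X] ~ (c³/6)·n^{3(1−α)} = (8³/6)·n^{1} → ∞; triangles are abundant w.h.p.

E[X] ≈ 12801.115; in regime p = Θ(1/n^{2/3}) E[X] diverges (above the triangle threshold p ~ 1/n).


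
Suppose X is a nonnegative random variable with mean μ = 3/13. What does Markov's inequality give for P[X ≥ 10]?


μ = E[X] = 3/13, a = 10.
Markov: P[X ≥ 10] ≤ μ/a = (3/13)/10 = 3/130.
Numerically: ≈ 0.02308.
(Since a = 10 > μ = 0.23077, the bound 3/130 is < 1 and informative.)

P[X ≥ 10] ≤ 3/130 ≈ 0.02308.


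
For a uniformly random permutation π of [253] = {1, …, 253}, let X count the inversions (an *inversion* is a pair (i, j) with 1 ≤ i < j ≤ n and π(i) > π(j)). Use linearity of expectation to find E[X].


Write X = Σ X_I over the C(253, 2) = 31878 pairs i < j, with X_I the indicator of one inversion.
There are 31878 indicators.
For each fixed pair i < j, the values π(i) and π(j) are two distinct elements of {1, …, 253} in uniformly random order; by symmetry P[π(i) > π(j)] = 1/2.
By linearity: E[X] = 31878 · (1/2) = C(253, 2) · (1/2) = 31878/2 = 15939 ≈ 15939.0000.

E[X] = 15939 = 15939.0000.


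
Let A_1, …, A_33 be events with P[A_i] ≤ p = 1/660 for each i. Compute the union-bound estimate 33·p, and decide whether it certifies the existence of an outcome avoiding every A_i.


Union bound: P[∪_{i=1}^{33} A_i] ≤ Σ_i P[A_i] ≤ 33·p = 33·(1/660) = 1/20.
Numerically: 1/20 ≈ 0.050.
Is 1/20 < 1? YES.
Since P[∪ A_i] ≤ 1/20 < 1, the complement has P[∩ A_i^c] ≥ 1 − 1/20 = 19/20 > 0, so some outcome avoids every A_i.

33·p = 1/20 ≈ 0.050; existence CERTIFIED by the union bound.


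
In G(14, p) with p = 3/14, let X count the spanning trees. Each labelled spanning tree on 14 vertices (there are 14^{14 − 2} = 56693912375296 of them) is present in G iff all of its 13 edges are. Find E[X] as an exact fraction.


K_14 has 14^{14 − 2} = 56693912375296 labelled spanning trees.
For each such spanning tree H, let X_H = 1 if all 13 edges of H are present in G. Then P[X_H = 1] = p^{13} = (3/14)^{13} = 1594323/793714773254144.
Summing the indicators: E[X] = Σ_H E[X_H] = 56693912375296 · p^{13} = 56693912375296 · 1594323/793714773254144 = 1594323/14.
Numerically: E[X] ≈ 1.14e+05.

E[X] = 56693912375296 · (3/14)^{13} = 1594323/14 ≈ 1.14e+05.


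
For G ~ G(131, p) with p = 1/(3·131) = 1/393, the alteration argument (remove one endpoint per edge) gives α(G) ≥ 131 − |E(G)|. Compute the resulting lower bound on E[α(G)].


E[|E(G)|] = C(131, 2)·p = 8515 · (1/393) = 65/3.
E[α(G)] ≥ n − E[|E(G)|] = 131 − 65/3 = 328/3.
Numerically: ≈ 109.333333.
(This is only a lower bound; the true E[α(G)] may be larger.)

E[α(G)] ≥ 328/3 ≈ 109.333333.


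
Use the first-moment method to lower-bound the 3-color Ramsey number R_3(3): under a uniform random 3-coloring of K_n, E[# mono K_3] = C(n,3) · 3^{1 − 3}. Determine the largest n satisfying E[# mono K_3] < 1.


We need C(n, 3) · 3^{1 − 3} < 1, i.e. C(n, 3) < 3^{3 − 1} = 9.
Check values of n near the boundary:
  n = 3: C(3, 3) = 1; 1 < 9? YES
  n = 4: C(4, 3) = 4; 4 < 9? YES
  n = 5: C(5, 3) = 10; 10 < 9? NO
  n = 6: C(6, 3) = 20; 20 < 9? NO
  n = 7: C(7, 3) = 35; 35 < 9? NO
The largest n with C(n, 3) < 9 is n = 4 (where E[X] = 4/9 ≈ 0.44444). Hence R_3(3) > 4, i.e. R_3(3) ≥ 5.

Largest n = 4; hence R_3(3) > 4.


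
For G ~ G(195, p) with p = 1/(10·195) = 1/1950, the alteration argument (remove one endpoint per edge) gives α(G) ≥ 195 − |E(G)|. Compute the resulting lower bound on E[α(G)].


E[|E(G)|] = C(195, 2)·p = 18915 · (1/1950) = 97/10.
E[α(G)] ≥ n − E[|E(G)|] = 195 − 97/10 = 1853/10.
Numerically: ≈ 185.3000.
(This is only a lower bound; the true E[α(G)] may be larger.)

E[α(G)] ≥ 1853/10 ≈ 185.3000.


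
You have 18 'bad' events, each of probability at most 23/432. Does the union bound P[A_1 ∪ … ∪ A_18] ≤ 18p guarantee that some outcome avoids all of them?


Union bound: P[∪_{i=1}^{18} A_i] ≤ Σ_i P[A_i] ≤ 18·p = 18·(23/432) = 23/24.
Numerically: 23/24 ≈ 0.958333.
Is 23/24 < 1? YES.
Since P[∪ A_i] ≤ 23/24 < 1, the complement has P[∩ A_i^c] ≥ 1 − 23/24 = 1/24 > 0, so some outcome avoids every A_i.

18·p = 23/24 ≈ 0.958333; existence CERTIFIED by the union bound.


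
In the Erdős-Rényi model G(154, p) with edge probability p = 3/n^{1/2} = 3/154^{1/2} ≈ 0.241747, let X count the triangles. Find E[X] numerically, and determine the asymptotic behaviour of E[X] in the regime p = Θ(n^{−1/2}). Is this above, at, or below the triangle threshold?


Number of potential triangles: C(154, 3) = 596904.
Each occurs with probability p³ ≈ (0.241747)³ ≈ 1.41280650e-02.
By linearity: E[X] = C(154, 3)·p³ ≈ 596904 · 1.41280650e-02 ≈ 8433.098483.
Since α = 1/2 < 1, p = c/n^{1/2} ≫ 1/n is above the triangle threshold p ~ 1/n. Asymptotically E[X] ~ (c³/6)·n^{3(1−α)} = (3³/6)·n^{1.5} → ∞; triangles are abundant w.h.p.

E[X] ≈ 8433.098483; in regime p = Θ(1/n^{1/2}) E[X] diverges (above the triangle threshold p ~ 1/n).


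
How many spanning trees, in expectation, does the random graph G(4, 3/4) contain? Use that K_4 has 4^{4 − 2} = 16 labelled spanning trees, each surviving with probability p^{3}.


K_4 has 4^{4 − 2} = 16 labelled spanning trees.
For each such spanning tree H, let X_H = 1 if all 3 edges of H are present in G. Then P[X_H = 1] = p^{3} = (3/4)^{3} = 27/64.
By linearity of expectation: E[X] = Σ_H E[X_H] = 16 · p^{3} = 16 · 27/64 = 27/4.
Numerically: E[X] ≈ 6.75.

E[X] = 16 · (3/4)^{3} = 27/4 ≈ 6.75.


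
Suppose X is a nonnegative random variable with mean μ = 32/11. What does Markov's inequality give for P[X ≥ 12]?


μ = E[X] = 32/11, a = 12.
Markov: P[X ≥ 12] ≤ μ/a = (32/11)/12 = 8/33.
Numerically: ≈ 0.242.
(Since a = 12 > μ = 2.909, the bound 8/33 is < 1 and informative.)

P[X ≥ 12] ≤ 8/33 ≈ 0.242.


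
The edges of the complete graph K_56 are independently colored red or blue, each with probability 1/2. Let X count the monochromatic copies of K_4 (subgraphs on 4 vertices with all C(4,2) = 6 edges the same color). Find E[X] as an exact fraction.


Let X = Σ_S X_S over the C(56, 4) = 367290 subsets S of size 4, where X_S = 1 if the K_4 on S is monochromatic.
For a fixed S, the K_4 on S has C(4, 2) = 6 edges. P[all 6 edges red] = (1/2)^6, and likewise for blue, so P[monochromatic] = 2·(1/2)^6 = 2^{1 − 6} = 1/32.
By linearity: E[X] = C(56, 4) · 2^{1 − 6} = 367290 · 1/32 = 183645/16.
Numerically: E[X] ≈ 11477.812.

E[X] = C(56,4)·2^(1−C(4,2)) = 183645/16 ≈ 11477.812.


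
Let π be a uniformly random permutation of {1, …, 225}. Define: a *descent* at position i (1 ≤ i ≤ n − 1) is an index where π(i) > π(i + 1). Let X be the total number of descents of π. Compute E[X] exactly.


Write X = Σ X_I over i = 1, …, 224, with X_I the indicator of one descent.
There are 224 indicators.
For each fixed i, the pair (π(i), π(i+1)) is a uniformly random ordered pair of distinct values from {1, …, 225}; by symmetry P[π(i) > π(i+1)] = 1/2.
By linearity: E[X] = 224 · (1/2) = (225 − 1) · (1/2) = 112 ≈ 112.000.

E[X] = 112 = 112.000.


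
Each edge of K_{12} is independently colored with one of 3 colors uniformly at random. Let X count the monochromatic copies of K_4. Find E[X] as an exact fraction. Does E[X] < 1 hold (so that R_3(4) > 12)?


E[X] = C(12, 4) · 3^{1 − 6} = 495 · 3^{−5} = 495/243.
As a reduced fraction: E[X] = 55/27 ≈ 2.037037.
Is E[X] < 1? NO.
Since E[X] ≥ 1, the first-moment bound is inconclusive at n = 12; it does NOT by itself certify R_3(4) > 12.

E[X] = 55/27 ≈ 2.037037; E[X] ≥ 1; first-moment method inconclusive here.


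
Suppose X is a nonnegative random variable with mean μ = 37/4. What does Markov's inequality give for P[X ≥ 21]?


μ = E[X] = 37/4, a = 21.
Markov: P[X ≥ 21] ≤ μ/a = (37/4)/21 = 37/84.
Numerically: ≈ 0.440.
(Since a = 21 > μ = 9.250, the bound 37/84 is < 1 and informative.)

P[X ≥ 21] ≤ 37/84 ≈ 0.440.


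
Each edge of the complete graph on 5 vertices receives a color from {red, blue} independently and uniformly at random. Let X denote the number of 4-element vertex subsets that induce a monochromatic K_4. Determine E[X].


Let X = Σ_S X_S over the C(5, 4) = 5 subsets S of size 4, where X_S = 1 if the K_4 on S is monochromatic.
For a fixed S, the K_4 on S has C(4, 2) = 6 edges. P[all 6 edges red] = (1/2)^6, and likewise for blue, so P[monochromatic] = 2·(1/2)^6 = 2^{1 − 6} = 1/32.
By linearity of expectation: E[X] = C(5, 4) · 2^{1 − 6} = 5 · 1/32 = 5/32.
Numerically: E[X] ≈ 0.1562.

E[X] = C(5,4)·2^(1−C(4,2)) = 5/32 ≈ 0.1562.


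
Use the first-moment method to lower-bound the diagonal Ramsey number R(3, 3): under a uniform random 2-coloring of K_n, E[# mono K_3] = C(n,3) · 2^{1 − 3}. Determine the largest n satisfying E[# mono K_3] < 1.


We need C(n, 3) · 2^{1 − 3} < 1, i.e. C(n, 3) < 2^{3 − 1} = 4.
Check values of n near the boundary:
  n = 3: C(3, 3) = 1; 1 < 4? YES
  n = 4: C(4, 3) = 4; 4 < 4? NO
  n = 5: C(5, 3) = 10; 10 < 4? NO
The largest n with C(n, 3) < 4 is n = 3 (where E[X] = 1/4 ≈ 0.25000). Hence R(3, 3) > 3, i.e. R(3, 3) ≥ 4.

Largest n = 3; hence R(3, 3) > 3.


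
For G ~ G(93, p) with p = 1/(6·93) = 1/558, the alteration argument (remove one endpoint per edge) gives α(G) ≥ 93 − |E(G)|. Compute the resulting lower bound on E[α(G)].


E[|E(G)|] = C(93, 2)·p = 4278 · (1/558) = 23/3.
E[α(G)] ≥ n − E[|E(G)|] = 93 − 23/3 = 256/3.
Numerically: ≈ 85.333333.
(This is only a lower bound; the true E[α(G)] may be larger.)

E[α(G)] ≥ 256/3 ≈ 85.333333.


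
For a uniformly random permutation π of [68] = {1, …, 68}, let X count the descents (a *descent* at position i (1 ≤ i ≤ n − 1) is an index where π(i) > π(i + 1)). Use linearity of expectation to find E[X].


Write X = Σ X_I over i = 1, …, 67, with X_I the indicator of one descent.
There are 67 indicators.
For each fixed i, the pair (π(i), π(i+1)) is a uniformly random ordered pair of distinct values from {1, …, 68}; by symmetry P[π(i) > π(i+1)] = 1/2.
By linearity: E[X] = 67 · (1/2) = (68 − 1) · (1/2) = 67/2 ≈ 33.5000.

E[X] = 67/2 = 33.5000.


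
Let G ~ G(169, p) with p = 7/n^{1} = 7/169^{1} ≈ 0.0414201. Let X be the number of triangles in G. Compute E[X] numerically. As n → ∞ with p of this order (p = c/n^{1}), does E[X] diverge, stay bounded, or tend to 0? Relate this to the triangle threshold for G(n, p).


Number of potential triangles: C(169, 3) = 790244.
Each occurs with probability p³ ≈ (0.0414201)³ ≈ 7.10614404e-05.
By linearity: E[X] = C(169, 3)·p³ ≈ 790244 · 7.10614404e-05 ≈ 56.155877.
Here α = 1, so p = 7/n is exactly at the triangle threshold p ~ 1/n. Asymptotically E[X] → c³/6 = 7³/6 = 343/6 ≈ 57.166667, a bounded constant. In this regime the triangle count is asymptotically Poisson(c³/6).

E[X] ≈ 56.155877; in regime p = Θ(1/n^{1}) E[X] stays bounded (at the triangle threshold p ~ 1/n).


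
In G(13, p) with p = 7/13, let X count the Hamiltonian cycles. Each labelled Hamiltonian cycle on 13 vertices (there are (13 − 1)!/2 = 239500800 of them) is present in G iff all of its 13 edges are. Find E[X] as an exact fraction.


K_13 has (13 − 1)!/2 = 239500800 labelled Hamiltonian cycles.
For each such Hamiltonian cycle H, let X_H = 1 if all 13 edges of H are present in G. Then P[X_H = 1] = p^{13} = (7/13)^{13} = 96889010407/302875106592253.
By linearity: E[X] = Σ_H E[X_H] = 239500800 · p^{13} = 239500800 · 96889010407/302875106592253 = 23204995503684825600/302875106592253.
Numerically: E[X] ≈ 76615.7.

E[X] = 239500800 · (7/13)^{13} = 23204995503684825600/302875106592253 ≈ 76615.7.


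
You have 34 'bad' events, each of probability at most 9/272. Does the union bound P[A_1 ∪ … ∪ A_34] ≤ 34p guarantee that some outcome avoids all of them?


Union bound: P[∪_{i=1}^{34} A_i] ≤ Σ_i P[A_i] ≤ 34·p = 34·(9/272) = 9/8.
Numerically: 9/8 ≈ 1.12500.
Is 9/8 < 1? NO.
Since the bound 9/8 is ≥ 1, the union bound is uninformative here; it does NOT by itself certify existence.

34·p = 9/8 ≈ 1.12500; existence NOT certified by the union bound.


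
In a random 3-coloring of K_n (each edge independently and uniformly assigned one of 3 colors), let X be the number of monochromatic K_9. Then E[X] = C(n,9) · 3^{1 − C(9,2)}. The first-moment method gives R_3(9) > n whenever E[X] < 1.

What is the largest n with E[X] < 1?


We need C(n, 9) · 3^{1 − 36} < 1, i.e. C(n, 9) < 3^{36 − 1} = 50031545098999707.
Check values of n near the boundary:
  n = 297: C(297, 9) = 43842345008337645; 43842345008337645 < 50031545098999707? YES
  n = 298: C(298, 9) = 45207677551849890; 45207677551849890 < 50031545098999707? YES
  n = 299: C(299, 9) = 46610674441390059; 46610674441390059 < 50031545098999707? YES
  n = 300: C(300, 9) = 48052241692154700; 48052241692154700 < 50031545098999707? YES
  n = 301: C(301, 9) = 49533303936090975; 49533303936090975 < 50031545098999707? YES
  n = 302: C(302, 9) = 51054804739588650; 51054804739588650 < 50031545098999707? NO
The largest n with C(n, 9) < 50031545098999707 is n = 301 (where E[X] = 16511101312030325/16677181699666569 ≈ 0.99004). Hence R_3(9) > 301, i.e. R_3(9) ≥ 302.

Largest n = 301; hence R_3(9) > 301.


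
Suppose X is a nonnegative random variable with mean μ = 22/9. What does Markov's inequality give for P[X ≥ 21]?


μ = E[X] = 22/9, a = 21.
Markov: P[X ≥ 21] ≤ μ/a = (22/9)/21 = 22/189.
Numerically: ≈ 0.11640.
(Since a = 21 > μ = 2.44444, the bound 22/189 is < 1 and informative.)

P[X ≥ 21] ≤ 22/189 ≈ 0.11640.


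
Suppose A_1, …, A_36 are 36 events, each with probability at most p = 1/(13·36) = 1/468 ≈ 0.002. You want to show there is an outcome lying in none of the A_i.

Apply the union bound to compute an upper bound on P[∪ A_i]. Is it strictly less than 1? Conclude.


Union bound: P[∪_{i=1}^{36} A_i] ≤ Σ_i P[A_i] ≤ 36·p = 36·(1/468) = 1/13.
Numerically: 1/13 ≈ 0.077.
Is 1/13 < 1? YES.
Since P[∪ A_i] ≤ 1/13 < 1, the complement has P[∩ A_i^c] ≥ 1 − 1/13 = 12/13 > 0, so some outcome avoids every A_i.

36·p = 1/13 ≈ 0.077; existence CERTIFIED by the union bound.


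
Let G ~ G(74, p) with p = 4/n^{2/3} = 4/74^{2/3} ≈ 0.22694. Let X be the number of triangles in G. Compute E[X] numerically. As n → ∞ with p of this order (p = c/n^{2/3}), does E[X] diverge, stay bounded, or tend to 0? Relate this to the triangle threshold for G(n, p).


Number of potential triangles: C(74, 3) = 64824.
Each occurs with probability p³ ≈ (0.22694)³ ≈ 1.1687363e-02.
By linearity: E[X] = C(74, 3)·p³ ≈ 64824 · 1.1687363e-02 ≈ 757.62162.
Since α = 2/3 < 1, p = c/n^{2/3} ≫ 1/n is above the triangle threshold p ~ 1/n. Asymptotically E[X] ~ (c³/6)·n^{3(1−α)} = (4³/6)·n^{1} → ∞; triangles are abundant w.h.p.

E[X] ≈ 757.62162; in regime p = Θ(1/n^{2/3}) E[X] diverges (above the triangle threshold p ~ 1/n).


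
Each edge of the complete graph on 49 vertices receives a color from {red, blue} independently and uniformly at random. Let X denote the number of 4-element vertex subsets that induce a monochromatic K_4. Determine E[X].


Let X = Σ_S X_S over the C(49, 4) = 211876 subsets S of size 4, where X_S = 1 if the K_4 on S is monochromatic.
For a fixed S, the K_4 on S has C(4, 2) = 6 edges. P[all 6 edges red] = (1/2)^6, and likewise for blue, so P[monochromatic] = 2·(1/2)^6 = 2^{1 − 6} = 1/32.
By linearity of expectation: E[X] = C(49, 4) · 2^{1 − 6} = 211876 · 1/32 = 52969/8.
Numerically: E[X] ≈ 6621.125.

E[X] = C(49,4)·2^(1−C(4,2)) = 52969/8 ≈ 6621.125.
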